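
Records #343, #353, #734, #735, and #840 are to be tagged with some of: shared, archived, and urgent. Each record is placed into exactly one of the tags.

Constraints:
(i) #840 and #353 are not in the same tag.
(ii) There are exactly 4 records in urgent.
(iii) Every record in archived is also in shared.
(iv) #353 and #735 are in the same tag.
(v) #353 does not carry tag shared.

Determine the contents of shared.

shared = {#840}

From (v): #353 ∉ shared.
(iii) contrapositive: #353 ∉ archived.
(iv): #735 matches #353: #735 ∉ shared.
(iv): #735 matches #353: #735 ∉ archived.
Only one tag left: #353 ∈ urgent.
Only one tag left: #735 ∈ urgent.
(i): #840 ∉ urgent.
(ii): only 4 candidates remain for urgent, so all are in.
Suppose #840 ∉ shared: no assignment then satisfies all the clues, so #840 ∈ shared.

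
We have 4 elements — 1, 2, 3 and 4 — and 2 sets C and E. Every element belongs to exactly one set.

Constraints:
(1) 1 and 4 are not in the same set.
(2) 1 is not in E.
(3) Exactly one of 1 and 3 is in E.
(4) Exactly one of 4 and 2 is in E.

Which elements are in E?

From (2): 1 ∉ E.
(3) (exactly one): 3 ∈ E.
Only one set left: 1 ∈ C.
(1): 4 ∉ C.
Only one set left: 4 ∈ E.
(4) (exactly one): 2 ∉ E.
Only one set left: 2 ∈ C.

E = {3, 4}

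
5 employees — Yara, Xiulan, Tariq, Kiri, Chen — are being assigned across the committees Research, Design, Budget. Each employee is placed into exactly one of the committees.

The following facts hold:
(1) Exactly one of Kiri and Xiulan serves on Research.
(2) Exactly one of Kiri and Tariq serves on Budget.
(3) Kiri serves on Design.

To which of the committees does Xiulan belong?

Xiulan: Research

From (3): Kiri ∈ Design.
(1) (exactly one): Xiulan ∈ Research.
(2) (exactly one): Tariq ∈ Budget.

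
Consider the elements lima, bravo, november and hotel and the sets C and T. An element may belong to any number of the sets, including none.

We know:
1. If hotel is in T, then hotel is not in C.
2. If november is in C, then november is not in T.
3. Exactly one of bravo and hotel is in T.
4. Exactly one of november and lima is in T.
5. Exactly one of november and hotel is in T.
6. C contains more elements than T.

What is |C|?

3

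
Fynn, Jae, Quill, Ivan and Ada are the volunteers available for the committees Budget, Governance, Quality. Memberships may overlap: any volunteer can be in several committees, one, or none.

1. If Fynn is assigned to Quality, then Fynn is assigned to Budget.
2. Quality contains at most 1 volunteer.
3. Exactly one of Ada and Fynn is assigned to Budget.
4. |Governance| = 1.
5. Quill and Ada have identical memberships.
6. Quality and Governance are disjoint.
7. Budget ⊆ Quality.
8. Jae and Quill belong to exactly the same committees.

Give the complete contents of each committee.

Budget = {Fynn}; Governance = {Ivan}; Quality = {Fynn}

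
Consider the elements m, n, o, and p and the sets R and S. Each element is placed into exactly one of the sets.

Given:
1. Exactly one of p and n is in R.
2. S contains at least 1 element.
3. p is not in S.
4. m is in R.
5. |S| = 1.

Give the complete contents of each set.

R = {m, o, p}; S = {n}

From (3): p ∉ S.
From (4): m ∈ R.
Only one set left: p ∈ R.
(1) (exactly one): n ∉ R.
Only one set left: n ∈ S.
(5): S already has 1, so the rest are out.
Only one set left: o ∈ R.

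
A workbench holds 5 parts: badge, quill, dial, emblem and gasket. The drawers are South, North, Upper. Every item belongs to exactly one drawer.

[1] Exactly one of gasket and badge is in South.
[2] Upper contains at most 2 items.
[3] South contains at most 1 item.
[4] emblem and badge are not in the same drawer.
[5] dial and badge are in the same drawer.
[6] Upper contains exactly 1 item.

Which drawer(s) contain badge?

badge: North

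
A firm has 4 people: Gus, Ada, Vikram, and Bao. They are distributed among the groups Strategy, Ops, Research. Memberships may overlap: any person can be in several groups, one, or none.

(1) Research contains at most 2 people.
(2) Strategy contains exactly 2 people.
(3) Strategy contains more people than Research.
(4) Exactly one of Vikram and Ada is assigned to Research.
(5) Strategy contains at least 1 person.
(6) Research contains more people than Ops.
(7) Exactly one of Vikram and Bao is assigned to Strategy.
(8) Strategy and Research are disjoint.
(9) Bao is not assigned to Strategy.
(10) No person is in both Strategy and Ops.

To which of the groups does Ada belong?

From (9): Bao ∉ Strategy.
(7) (exactly one): Vikram ∈ Strategy.
(8) (disjoint): Vikram ∉ Research.
(10) (disjoint): Vikram ∉ Ops.
(4) (exactly one): Ada ∈ Research.
(8) (disjoint): Ada ∉ Strategy.
(2): only 2 candidates remain for Strategy, so all are in.
(8) (disjoint): Gus ∉ Research.
(10) (disjoint): Gus ∉ Ops.
Suppose Ada ∈ Ops: no assignment then satisfies all the clues, so Ada ∉ Ops.

Ada: Research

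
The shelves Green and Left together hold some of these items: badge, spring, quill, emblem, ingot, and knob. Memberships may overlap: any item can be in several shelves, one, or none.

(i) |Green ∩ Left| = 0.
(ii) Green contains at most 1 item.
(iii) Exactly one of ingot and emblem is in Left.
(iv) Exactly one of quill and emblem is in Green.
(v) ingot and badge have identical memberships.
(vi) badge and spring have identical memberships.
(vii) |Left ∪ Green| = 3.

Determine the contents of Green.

Green = {quill}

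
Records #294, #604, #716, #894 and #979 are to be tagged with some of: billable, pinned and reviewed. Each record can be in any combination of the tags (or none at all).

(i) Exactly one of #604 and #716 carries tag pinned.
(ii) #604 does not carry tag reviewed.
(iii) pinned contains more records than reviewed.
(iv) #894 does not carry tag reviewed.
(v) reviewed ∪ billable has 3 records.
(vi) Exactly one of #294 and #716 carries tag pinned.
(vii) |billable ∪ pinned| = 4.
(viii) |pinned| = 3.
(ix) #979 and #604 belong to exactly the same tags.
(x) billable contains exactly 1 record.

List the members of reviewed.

reviewed = {#294, #716}

From (ii): #604 ∉ reviewed.
From (iv): #894 ∉ reviewed.
(ix): #979 matches #604: #979 ∉ reviewed.
Suppose #294 ∉ reviewed: no assignment then satisfies all the clues, so #294 ∈ reviewed.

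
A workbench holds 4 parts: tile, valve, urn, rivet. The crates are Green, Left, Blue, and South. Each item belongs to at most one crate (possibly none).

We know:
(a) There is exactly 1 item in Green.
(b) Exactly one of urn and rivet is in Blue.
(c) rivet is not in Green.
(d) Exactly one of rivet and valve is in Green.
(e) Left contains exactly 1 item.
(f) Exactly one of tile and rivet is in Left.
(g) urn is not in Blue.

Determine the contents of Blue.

From (c): rivet ∉ Green.
From (g): urn ∉ Blue.
(b) (exactly one): rivet ∈ Blue.
(d) (exactly one): valve ∈ Green.
(f) (exactly one): tile ∈ Left.
(a): Green already has 1, so the rest are out.
(e): Left already has 1, so the rest are out.

Blue = {rivet}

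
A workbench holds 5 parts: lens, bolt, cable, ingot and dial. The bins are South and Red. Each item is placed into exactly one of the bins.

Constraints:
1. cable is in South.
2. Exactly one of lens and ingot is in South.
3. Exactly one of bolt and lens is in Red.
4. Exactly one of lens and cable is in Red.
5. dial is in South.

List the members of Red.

Red = {lens}

From (1): cable ∈ South.
From (5): dial ∈ South.
(4) (exactly one): lens ∈ Red.
(2) (exactly one): ingot ∈ South.
(3) (exactly one): bolt ∉ Red.
Only one bin left: bolt ∈ South.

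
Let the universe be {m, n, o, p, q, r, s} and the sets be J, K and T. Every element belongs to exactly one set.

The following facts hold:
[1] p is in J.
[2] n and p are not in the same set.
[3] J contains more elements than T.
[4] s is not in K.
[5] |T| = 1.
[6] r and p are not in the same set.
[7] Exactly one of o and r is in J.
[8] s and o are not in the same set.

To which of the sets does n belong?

From (1): p ∈ J.
From (4): s ∉ K.
(2): n ∉ J.
(6): r ∉ J.
(7) (exactly one): o ∈ J.
(8): s ∉ J.
Only one set left: s ∈ T.
(5): T already has 1, so the rest are out.
Only one set left: n ∈ K.
Only one set left: r ∈ K.

n: K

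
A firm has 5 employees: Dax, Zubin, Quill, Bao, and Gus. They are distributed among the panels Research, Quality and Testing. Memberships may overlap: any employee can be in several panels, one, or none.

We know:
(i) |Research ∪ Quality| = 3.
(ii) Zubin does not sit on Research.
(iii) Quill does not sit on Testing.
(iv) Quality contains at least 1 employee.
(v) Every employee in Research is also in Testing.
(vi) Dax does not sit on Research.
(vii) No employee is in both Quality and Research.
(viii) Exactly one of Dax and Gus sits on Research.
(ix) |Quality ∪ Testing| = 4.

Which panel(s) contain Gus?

Gus: Research, Testing

From (ii): Zubin ∉ Research.
From (iii): Quill ∉ Testing.
From (vi): Dax ∉ Research.
(v) contrapositive: Quill ∉ Research.
(viii) (exactly one): Gus ∈ Research.
(v) with Gus ∈ Research: Gus ∈ Testing.
(vii) (disjoint): Gus ∉ Quality.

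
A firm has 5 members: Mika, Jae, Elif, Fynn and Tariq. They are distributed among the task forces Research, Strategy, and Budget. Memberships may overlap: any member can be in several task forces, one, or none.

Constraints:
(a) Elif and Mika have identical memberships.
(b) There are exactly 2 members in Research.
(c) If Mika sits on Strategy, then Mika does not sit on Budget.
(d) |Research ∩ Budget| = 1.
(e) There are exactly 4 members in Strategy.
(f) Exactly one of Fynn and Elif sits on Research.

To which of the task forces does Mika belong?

Mika: Strategy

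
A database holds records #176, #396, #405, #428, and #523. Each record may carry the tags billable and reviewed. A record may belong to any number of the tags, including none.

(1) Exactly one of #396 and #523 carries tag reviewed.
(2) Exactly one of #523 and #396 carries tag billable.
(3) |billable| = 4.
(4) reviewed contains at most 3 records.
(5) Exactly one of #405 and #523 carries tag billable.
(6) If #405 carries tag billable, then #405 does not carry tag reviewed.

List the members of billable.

billable = {#176, #396, #405, #428}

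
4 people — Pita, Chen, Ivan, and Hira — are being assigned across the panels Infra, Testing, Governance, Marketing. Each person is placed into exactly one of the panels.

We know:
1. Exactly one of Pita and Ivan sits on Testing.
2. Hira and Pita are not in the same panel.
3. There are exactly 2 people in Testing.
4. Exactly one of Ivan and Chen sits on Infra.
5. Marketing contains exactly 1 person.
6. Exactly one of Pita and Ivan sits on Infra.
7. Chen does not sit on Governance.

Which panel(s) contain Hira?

Hira: Marketing

From (7): Chen ∉ Governance.
Suppose Hira ∈ Infra: no assignment then satisfies all the clues, so Hira ∉ Infra.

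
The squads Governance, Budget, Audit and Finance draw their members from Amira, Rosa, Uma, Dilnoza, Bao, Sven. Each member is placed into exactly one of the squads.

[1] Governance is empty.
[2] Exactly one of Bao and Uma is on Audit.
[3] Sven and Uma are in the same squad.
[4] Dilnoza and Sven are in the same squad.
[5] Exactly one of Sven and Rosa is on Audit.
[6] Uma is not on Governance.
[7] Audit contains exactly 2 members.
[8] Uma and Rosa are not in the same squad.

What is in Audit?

From (6): Uma ∉ Governance.
(1): Governance already has 0, so the rest are out.
Suppose Amira ∈ Audit: no assignment then satisfies all the clues, so Amira ∉ Audit.

Audit = {Bao, Rosa}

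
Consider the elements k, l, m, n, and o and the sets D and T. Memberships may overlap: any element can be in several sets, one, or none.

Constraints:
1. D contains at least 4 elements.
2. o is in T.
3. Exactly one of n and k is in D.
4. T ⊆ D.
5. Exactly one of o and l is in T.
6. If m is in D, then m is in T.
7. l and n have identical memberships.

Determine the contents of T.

From (2): o ∈ T.
(4) with o ∈ T: o ∈ D.
(5) (exactly one): l ∉ T.
(7): n matches l: n ∉ T.
Suppose k ∈ T: no assignment then satisfies all the clues, so k ∉ T.

T = {m, o}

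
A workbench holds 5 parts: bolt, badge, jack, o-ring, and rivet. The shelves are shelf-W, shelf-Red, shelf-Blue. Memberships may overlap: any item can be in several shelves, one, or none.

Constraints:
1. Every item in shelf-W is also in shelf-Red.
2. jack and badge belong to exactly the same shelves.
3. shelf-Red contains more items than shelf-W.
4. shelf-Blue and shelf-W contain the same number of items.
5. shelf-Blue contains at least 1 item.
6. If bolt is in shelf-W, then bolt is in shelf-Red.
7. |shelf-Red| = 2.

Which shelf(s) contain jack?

jack: none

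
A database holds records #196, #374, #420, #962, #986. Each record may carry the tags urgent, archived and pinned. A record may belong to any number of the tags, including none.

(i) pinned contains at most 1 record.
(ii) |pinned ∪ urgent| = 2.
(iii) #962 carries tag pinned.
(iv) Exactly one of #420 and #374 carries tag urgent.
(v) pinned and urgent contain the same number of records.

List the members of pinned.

From (iii): #962 ∈ pinned.
(i): pinned already has 1, so the rest are out.

pinned = {#962}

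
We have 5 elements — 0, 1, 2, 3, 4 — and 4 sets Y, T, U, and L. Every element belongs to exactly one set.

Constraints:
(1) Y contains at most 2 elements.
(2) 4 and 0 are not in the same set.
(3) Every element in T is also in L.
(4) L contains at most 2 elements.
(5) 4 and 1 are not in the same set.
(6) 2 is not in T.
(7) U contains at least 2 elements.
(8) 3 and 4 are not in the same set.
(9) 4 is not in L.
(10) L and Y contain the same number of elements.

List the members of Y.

Y = {4}

From (6): 2 ∉ T.
From (9): 4 ∉ L.
(3) contrapositive: 4 ∉ T.
Suppose 0 ∈ Y: no assignment then satisfies all the clues, so 0 ∉ Y.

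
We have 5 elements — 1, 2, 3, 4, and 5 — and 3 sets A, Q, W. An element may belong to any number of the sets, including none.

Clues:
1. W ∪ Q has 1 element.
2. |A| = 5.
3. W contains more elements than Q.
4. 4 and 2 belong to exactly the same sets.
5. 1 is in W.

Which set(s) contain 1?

1: A, W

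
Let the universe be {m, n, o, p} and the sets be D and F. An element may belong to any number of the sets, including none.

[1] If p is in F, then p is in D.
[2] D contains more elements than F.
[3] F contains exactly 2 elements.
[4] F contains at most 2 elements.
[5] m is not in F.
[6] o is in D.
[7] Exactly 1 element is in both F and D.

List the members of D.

D = {m, o, p}

From (5): m ∉ F.
From (6): o ∈ D.
Suppose m ∉ D: no assignment then satisfies all the clues, so m ∈ D.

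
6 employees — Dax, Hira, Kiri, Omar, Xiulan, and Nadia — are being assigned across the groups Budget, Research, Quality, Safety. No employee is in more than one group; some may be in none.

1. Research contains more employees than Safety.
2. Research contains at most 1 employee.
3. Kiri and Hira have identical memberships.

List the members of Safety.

Safety = {}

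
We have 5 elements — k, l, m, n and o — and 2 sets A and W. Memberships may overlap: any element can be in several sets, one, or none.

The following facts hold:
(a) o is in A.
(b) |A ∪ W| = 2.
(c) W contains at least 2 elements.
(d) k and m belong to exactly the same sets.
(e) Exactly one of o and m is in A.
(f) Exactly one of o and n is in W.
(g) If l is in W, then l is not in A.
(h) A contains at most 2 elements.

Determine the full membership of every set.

A = {o}; W = {l, o}

From (a): o ∈ A.
(e) (exactly one): m ∉ A.
(d): k matches m: k ∉ A.
Suppose k ∈ W: no assignment then satisfies all the clues, so k ∉ W.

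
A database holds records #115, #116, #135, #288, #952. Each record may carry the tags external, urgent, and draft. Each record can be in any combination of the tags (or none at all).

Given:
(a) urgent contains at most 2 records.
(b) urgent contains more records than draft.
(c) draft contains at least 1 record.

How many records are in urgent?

2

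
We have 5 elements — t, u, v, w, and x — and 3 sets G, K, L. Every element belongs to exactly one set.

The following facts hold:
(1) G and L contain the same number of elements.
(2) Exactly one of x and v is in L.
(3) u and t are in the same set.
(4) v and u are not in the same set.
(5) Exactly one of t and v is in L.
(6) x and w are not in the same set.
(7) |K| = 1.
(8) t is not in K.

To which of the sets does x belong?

x: K

From (8): t ∉ K.
(3): u matches t: u ∉ K.
Suppose x ∈ G: no assignment then satisfies all the clues, so x ∉ G.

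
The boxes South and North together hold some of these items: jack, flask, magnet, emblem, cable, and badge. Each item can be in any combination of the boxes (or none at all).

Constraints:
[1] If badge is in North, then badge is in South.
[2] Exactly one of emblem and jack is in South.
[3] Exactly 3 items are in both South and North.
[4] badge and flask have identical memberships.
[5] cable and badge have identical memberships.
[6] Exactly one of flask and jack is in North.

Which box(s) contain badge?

badge: North, South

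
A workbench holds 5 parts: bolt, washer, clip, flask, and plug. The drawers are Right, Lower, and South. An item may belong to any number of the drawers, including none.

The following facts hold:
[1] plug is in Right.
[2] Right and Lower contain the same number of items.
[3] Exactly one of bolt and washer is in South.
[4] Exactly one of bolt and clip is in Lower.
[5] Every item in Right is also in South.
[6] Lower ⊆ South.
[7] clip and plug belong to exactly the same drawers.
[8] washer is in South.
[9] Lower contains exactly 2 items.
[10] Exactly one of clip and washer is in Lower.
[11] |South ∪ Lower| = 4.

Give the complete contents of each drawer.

Right = {clip, plug}; Lower = {clip, plug}; South = {clip, flask, plug, washer}

From (1): plug ∈ Right.
From (8): washer ∈ South.
(3) (exactly one): bolt ∉ South.
(5) contrapositive: bolt ∉ Right.
(5) with plug ∈ Right: plug ∈ South.
(6) contrapositive: bolt ∉ Lower.
(7): clip matches plug: clip ∈ Right.
(7): clip matches plug: clip ∈ South.
(4) (exactly one): clip ∈ Lower.
(7): plug matches clip: plug ∈ Lower.
(9): Lower already has 2, so the rest are out.
Suppose washer ∈ Right: no assignment then satisfies all the clues, so washer ∉ Right.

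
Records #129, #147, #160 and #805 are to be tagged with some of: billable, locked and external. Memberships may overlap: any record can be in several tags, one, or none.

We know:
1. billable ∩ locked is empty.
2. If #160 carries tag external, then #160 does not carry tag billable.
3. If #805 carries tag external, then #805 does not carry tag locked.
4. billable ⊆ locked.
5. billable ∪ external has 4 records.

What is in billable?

billable = {}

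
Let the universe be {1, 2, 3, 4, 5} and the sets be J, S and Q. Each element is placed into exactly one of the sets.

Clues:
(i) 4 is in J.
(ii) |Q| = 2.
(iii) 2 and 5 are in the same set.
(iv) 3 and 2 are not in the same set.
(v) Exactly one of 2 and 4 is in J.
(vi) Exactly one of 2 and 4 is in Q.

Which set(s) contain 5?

From (i): 4 ∈ J.
(v) (exactly one): 2 ∉ J.
(vi) (exactly one): 2 ∈ Q.
(iii): 5 matches 2: 5 ∉ J.
(iii): 5 matches 2: 5 ∉ S.
(iii): 5 matches 2: 5 ∈ Q.
(iv): 3 ∉ Q.
(ii): Q already has 2, so the rest are out.

5: Q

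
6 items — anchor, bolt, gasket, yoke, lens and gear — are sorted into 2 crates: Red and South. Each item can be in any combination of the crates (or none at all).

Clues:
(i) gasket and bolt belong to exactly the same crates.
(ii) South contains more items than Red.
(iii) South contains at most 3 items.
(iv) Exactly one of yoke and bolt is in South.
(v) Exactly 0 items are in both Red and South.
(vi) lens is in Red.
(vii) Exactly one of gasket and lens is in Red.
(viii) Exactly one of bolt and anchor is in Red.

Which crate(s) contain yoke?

yoke: none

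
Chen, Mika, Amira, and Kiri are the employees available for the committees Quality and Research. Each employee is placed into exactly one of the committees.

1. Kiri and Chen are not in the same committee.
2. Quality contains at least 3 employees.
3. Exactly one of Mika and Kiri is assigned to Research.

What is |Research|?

1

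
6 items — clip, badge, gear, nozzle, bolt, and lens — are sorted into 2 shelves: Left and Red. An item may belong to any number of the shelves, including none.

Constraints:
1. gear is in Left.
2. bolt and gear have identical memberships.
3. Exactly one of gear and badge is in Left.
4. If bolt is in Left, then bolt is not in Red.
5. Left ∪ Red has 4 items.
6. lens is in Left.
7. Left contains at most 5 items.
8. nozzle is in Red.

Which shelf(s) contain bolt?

bolt: Left

From (1): gear ∈ Left.
From (6): lens ∈ Left.
From (8): nozzle ∈ Red.
(2): bolt matches gear: bolt ∈ Left.
(3) (exactly one): badge ∉ Left.
(4): bolt ∉ Red.
(2): gear matches bolt: gear ∉ Red.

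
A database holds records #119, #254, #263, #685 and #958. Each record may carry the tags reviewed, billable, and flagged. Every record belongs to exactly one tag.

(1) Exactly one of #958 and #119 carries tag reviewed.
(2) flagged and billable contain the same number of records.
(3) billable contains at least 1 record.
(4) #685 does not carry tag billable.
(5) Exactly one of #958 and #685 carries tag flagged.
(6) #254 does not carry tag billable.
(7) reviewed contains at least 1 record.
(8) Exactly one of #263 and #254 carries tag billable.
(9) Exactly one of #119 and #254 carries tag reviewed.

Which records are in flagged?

From (4): #685 ∉ billable.
From (6): #254 ∉ billable.
(8) (exactly one): #263 ∈ billable.
Suppose #119 ∈ flagged: no assignment then satisfies all the clues, so #119 ∉ flagged.

flagged = {#254, #685}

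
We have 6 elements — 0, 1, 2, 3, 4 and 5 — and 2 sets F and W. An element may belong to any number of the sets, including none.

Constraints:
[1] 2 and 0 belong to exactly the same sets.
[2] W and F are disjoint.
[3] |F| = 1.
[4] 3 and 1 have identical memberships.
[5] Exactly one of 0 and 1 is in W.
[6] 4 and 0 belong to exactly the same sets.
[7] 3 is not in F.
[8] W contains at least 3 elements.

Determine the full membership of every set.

F = {5}; W = {0, 2, 4}

From (7): 3 ∉ F.
(4): 1 matches 3: 1 ∉ F.
Suppose 0 ∈ F: no assignment then satisfies all the clues, so 0 ∉ F.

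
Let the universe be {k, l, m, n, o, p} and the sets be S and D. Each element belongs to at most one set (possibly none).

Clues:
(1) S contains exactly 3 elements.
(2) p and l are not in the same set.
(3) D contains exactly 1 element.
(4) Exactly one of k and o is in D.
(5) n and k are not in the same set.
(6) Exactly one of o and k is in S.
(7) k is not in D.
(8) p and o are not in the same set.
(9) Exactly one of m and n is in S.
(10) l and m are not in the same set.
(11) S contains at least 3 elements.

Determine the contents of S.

S = {k, m, p}

From (7): k ∉ D.
(4) (exactly one): o ∈ D.
(6) (exactly one): k ∈ S.
(8): p ∉ D.
(3): D already has 1, so the rest are out.
(5): n ∉ S.
(9) (exactly one): m ∈ S.
(10): l ∉ S.
(11): only 3 candidates remain for S, so all are in.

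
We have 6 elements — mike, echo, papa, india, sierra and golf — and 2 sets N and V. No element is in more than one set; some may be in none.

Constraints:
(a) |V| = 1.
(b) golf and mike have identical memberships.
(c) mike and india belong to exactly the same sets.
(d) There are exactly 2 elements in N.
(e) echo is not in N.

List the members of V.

V = {echo}

From (e): echo ∉ N.
Suppose mike ∈ V: no assignment then satisfies all the clues, so mike ∉ V.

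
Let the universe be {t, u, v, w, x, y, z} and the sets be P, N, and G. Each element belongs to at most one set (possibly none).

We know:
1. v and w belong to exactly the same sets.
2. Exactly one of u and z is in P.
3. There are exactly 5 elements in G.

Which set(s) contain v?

v: G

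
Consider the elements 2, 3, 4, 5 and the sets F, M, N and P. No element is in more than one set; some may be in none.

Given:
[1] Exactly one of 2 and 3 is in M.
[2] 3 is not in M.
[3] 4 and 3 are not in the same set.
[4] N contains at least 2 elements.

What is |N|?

2

From (2): 3 ∉ M.
(1) (exactly one): 2 ∈ M.
Suppose 5 ∈ F: no assignment then satisfies all the clues, so 5 ∉ F.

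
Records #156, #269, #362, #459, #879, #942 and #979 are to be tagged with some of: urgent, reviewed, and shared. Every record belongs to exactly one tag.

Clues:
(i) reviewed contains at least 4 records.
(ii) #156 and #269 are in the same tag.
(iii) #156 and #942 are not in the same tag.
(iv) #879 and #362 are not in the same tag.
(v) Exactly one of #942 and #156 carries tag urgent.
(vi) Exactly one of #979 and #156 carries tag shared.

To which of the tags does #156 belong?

#156: reviewed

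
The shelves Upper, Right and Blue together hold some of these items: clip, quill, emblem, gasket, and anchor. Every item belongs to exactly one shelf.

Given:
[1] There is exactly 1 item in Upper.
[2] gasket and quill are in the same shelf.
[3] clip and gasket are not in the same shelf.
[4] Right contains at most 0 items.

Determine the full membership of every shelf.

Upper = {clip}; Right = {}; Blue = {anchor, emblem, gasket, quill}

(4): Right already has 0, so the rest are out.
Suppose clip ∉ Upper: no assignment then satisfies all the clues, so clip ∈ Upper.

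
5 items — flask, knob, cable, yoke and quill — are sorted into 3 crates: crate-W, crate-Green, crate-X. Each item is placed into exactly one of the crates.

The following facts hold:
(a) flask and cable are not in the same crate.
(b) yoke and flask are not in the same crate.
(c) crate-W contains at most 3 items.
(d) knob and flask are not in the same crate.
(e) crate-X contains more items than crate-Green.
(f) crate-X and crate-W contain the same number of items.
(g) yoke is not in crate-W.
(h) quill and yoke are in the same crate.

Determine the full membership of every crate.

crate-W = {cable, knob}; crate-Green = {flask}; crate-X = {quill, yoke}

From (g): yoke ∉ crate-W.
(h): quill matches yoke: quill ∉ crate-W.
Suppose flask ∈ crate-W: no assignment then satisfies all the clues, so flask ∉ crate-W.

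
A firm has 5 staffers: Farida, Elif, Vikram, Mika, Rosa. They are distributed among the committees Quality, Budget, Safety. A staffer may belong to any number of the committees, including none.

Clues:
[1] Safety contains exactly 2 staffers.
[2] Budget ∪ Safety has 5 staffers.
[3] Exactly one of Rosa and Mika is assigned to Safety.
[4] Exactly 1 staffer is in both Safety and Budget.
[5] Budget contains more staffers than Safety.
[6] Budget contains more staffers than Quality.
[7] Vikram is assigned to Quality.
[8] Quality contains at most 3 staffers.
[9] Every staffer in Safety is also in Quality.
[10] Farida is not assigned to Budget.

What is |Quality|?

3

From (7): Vikram ∈ Quality.
From (10): Farida ∉ Budget.
Suppose Farida ∉ Quality: no assignment then satisfies all the clues, so Farida ∈ Quality.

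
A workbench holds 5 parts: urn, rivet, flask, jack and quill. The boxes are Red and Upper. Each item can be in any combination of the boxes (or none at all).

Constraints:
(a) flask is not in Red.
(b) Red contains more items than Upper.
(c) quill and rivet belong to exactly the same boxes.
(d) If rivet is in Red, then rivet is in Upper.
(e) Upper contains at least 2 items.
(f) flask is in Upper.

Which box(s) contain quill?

quill: Red, Upper

From (a): flask ∉ Red.
From (f): flask ∈ Upper.
Suppose quill ∉ Red: no assignment then satisfies all the clues, so quill ∈ Red.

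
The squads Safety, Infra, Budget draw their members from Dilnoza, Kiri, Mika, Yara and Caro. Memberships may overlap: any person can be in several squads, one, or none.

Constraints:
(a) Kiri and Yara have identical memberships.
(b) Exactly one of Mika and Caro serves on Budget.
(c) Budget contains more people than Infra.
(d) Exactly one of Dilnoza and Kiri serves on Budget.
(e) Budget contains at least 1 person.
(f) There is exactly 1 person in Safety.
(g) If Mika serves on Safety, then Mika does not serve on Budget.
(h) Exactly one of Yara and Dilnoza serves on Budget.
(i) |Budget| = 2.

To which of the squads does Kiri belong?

Kiri: none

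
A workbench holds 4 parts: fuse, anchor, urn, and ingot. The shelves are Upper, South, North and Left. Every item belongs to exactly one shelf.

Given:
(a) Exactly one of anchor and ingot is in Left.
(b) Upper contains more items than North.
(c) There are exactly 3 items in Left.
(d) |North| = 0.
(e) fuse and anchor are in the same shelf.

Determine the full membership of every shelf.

Upper = {ingot}; South = {}; North = {}; Left = {anchor, fuse, urn}

(d): North already has 0, so the rest are out.
Suppose fuse ∈ Upper: no assignment then satisfies all the clues, so fuse ∉ Upper.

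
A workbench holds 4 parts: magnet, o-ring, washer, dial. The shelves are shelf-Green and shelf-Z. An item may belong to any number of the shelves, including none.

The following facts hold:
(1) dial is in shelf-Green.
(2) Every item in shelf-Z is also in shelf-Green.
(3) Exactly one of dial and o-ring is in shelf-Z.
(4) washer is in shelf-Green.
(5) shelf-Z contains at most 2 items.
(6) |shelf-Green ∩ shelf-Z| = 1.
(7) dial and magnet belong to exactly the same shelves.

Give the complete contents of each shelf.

From (1): dial ∈ shelf-Green.
From (4): washer ∈ shelf-Green.
(7): magnet matches dial: magnet ∈ shelf-Green.
Suppose magnet ∈ shelf-Z: no assignment then satisfies all the clues, so magnet ∉ shelf-Z.

shelf-Green = {dial, magnet, o-ring, washer}; shelf-Z = {o-ring}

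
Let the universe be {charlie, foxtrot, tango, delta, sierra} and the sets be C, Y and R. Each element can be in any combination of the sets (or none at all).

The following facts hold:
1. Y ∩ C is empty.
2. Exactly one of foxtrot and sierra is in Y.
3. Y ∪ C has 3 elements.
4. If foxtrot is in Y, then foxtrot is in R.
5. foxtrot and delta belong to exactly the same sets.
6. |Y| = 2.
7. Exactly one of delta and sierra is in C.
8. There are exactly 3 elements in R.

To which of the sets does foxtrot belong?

foxtrot: R, Y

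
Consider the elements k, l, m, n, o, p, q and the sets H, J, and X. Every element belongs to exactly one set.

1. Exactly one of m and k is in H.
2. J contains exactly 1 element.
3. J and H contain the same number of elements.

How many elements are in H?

1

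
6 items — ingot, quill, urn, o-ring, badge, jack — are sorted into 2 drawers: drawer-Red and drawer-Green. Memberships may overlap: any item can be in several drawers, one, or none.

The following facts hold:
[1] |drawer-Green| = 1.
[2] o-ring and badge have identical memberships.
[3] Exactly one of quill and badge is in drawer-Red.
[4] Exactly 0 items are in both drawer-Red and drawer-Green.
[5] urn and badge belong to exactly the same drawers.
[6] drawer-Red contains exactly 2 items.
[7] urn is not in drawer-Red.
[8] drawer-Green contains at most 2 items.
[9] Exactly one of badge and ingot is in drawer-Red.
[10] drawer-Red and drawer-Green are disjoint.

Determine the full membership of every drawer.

drawer-Red = {ingot, quill}; drawer-Green = {jack}

From (7): urn ∉ drawer-Red.
(5): badge matches urn: badge ∉ drawer-Red.
(9) (exactly one): ingot ∈ drawer-Red.
(10) (disjoint): ingot ∉ drawer-Green.
(2): o-ring matches badge: o-ring ∉ drawer-Red.
(3) (exactly one): quill ∈ drawer-Red.
(6): drawer-Red already has 2, so the rest are out.
(10) (disjoint): quill ∉ drawer-Green.
Suppose urn ∈ drawer-Green: no assignment then satisfies all the clues, so urn ∉ drawer-Green.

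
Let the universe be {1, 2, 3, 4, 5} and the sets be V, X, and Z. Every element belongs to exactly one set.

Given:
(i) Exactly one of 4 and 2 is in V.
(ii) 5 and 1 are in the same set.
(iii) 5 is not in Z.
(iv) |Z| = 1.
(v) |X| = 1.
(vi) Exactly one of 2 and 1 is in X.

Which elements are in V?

V = {1, 4, 5}

From (iii): 5 ∉ Z.
(ii): 1 matches 5: 1 ∉ Z.
Suppose 1 ∉ V: no assignment then satisfies all the clues, so 1 ∈ V.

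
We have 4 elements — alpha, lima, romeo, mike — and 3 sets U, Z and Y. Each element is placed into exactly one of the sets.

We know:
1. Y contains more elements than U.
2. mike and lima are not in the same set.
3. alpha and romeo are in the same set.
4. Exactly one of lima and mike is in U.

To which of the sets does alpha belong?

alpha: Y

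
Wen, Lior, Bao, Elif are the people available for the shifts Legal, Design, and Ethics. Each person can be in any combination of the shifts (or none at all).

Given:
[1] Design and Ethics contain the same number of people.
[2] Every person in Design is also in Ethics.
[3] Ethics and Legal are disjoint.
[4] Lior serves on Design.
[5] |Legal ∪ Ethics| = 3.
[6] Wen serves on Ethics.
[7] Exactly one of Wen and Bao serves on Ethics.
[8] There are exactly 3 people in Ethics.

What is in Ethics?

Ethics = {Elif, Lior, Wen}

From (4): Lior ∈ Design.
From (6): Wen ∈ Ethics.
(2) with Lior ∈ Design: Lior ∈ Ethics.
(3) (disjoint): Wen ∉ Legal.
(3) (disjoint): Lior ∉ Legal.
(7) (exactly one): Bao ∉ Ethics.
(8): only 3 candidates remain for Ethics, so all are in.
(2) contrapositive: Bao ∉ Design.
(3) (disjoint): Elif ∉ Legal.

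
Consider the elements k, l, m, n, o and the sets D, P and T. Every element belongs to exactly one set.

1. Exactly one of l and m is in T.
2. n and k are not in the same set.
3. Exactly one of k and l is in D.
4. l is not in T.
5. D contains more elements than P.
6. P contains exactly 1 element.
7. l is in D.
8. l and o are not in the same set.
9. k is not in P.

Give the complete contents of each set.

D = {l, n}; P = {o}; T = {k, m}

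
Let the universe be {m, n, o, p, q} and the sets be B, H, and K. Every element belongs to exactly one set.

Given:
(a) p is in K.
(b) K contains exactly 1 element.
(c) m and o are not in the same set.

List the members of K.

K = {p}

From (a): p ∈ K.
(b): K already has 1, so the rest are out.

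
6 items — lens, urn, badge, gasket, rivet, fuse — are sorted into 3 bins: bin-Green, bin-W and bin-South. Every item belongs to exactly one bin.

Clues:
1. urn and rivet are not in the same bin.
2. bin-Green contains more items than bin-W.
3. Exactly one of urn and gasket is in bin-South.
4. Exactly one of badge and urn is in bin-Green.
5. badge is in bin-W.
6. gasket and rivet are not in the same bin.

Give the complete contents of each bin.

bin-Green = {fuse, lens, urn}; bin-W = {badge, rivet}; bin-South = {gasket}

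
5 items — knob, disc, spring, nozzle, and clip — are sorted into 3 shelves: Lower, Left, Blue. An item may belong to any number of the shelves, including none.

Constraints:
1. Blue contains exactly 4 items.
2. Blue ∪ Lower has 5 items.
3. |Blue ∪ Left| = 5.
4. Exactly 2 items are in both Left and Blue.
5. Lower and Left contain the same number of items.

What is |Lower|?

3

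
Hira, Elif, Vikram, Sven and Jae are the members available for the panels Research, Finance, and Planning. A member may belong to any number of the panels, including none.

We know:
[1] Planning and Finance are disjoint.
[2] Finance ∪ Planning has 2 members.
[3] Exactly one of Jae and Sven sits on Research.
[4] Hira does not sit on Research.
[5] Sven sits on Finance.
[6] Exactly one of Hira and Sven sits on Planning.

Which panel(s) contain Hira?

From (4): Hira ∉ Research.
From (5): Sven ∈ Finance.
(1) (disjoint): Sven ∉ Planning.
(6) (exactly one): Hira ∈ Planning.
(1) (disjoint): Hira ∉ Finance.

Hira: Planning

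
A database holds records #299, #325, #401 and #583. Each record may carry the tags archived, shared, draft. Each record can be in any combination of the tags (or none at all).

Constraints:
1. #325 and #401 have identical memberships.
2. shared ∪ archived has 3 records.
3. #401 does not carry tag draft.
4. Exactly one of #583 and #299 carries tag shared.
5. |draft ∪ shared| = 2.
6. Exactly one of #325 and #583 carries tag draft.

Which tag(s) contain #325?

#325: archived

From (3): #401 ∉ draft.
(1): #325 matches #401: #325 ∉ draft.
(6) (exactly one): #583 ∈ draft.
Suppose #325 ∉ archived: no assignment then satisfies all the clues, so #325 ∈ archived.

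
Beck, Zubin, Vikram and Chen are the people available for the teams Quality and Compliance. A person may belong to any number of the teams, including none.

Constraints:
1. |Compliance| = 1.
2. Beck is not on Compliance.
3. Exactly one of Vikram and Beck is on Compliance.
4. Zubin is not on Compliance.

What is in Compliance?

Compliance = {Vikram}

From (2): Beck ∉ Compliance.
From (4): Zubin ∉ Compliance.
(3) (exactly one): Vikram ∈ Compliance.
(1): Compliance already has 1, so the rest are out.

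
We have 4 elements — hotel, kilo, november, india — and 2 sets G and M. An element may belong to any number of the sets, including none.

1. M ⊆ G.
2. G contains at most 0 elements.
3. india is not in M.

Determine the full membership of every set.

G = {}; M = {}

From (3): india ∉ M.
(2): G already has 0, so the rest are out.
(1) contrapositive: hotel ∉ M.
(1) contrapositive: kilo ∉ M.
(1) contrapositive: november ∉ M.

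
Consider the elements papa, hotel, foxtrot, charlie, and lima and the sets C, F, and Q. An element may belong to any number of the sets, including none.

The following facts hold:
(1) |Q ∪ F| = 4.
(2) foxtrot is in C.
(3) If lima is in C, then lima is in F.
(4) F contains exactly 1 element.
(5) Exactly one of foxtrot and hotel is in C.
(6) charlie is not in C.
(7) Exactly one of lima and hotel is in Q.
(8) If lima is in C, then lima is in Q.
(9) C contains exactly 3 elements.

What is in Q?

Q = {charlie, foxtrot, lima, papa}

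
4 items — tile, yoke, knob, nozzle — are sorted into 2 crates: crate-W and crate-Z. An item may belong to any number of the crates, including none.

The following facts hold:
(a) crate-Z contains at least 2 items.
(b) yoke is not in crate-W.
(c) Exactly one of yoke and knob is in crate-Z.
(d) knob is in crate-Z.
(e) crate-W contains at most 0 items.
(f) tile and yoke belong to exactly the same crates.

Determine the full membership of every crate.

crate-W = {}; crate-Z = {knob, nozzle}

From (b): yoke ∉ crate-W.
From (d): knob ∈ crate-Z.
(c) (exactly one): yoke ∉ crate-Z.
(e): crate-W already has 0, so the rest are out.
(f): tile matches yoke: tile ∉ crate-Z.
(a): only 2 candidates remain for crate-Z, so all are in.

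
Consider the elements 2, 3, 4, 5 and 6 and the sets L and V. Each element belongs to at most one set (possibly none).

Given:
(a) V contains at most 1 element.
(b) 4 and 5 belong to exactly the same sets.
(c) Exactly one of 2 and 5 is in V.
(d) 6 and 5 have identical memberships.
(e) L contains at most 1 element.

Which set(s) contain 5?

5: none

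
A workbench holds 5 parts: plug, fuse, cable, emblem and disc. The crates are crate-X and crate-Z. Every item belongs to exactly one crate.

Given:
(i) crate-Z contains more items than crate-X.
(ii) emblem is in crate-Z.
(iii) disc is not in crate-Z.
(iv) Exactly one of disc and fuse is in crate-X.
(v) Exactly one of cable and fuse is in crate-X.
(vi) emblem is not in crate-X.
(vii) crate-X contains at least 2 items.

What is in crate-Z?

From (ii): emblem ∈ crate-Z.
From (iii): disc ∉ crate-Z.
Only one crate left: disc ∈ crate-X.
(iv) (exactly one): fuse ∉ crate-X.
(v) (exactly one): cable ∈ crate-X.
Only one crate left: fuse ∈ crate-Z.
Suppose plug ∉ crate-Z: no assignment then satisfies all the clues, so plug ∈ crate-Z.

crate-Z = {emblem, fuse, plug}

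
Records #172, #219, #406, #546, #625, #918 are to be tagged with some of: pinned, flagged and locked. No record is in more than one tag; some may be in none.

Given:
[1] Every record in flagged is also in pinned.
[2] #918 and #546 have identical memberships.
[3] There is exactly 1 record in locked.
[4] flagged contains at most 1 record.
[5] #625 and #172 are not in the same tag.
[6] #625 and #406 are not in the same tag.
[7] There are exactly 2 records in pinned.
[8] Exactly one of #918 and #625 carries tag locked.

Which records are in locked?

locked = {#625}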